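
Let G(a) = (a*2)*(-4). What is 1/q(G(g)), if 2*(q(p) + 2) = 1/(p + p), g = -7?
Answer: -224/447 ≈ -0.50112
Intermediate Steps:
G(a) = -8*a (G(a) = (2*a)*(-4) = -8*a)
q(p) = -2 + 1/(4*p) (q(p) = -2 + 1/(2*(p + p)) = -2 + 1/(2*((2*p))) = -2 + (1/(2*p))/2 = -2 + 1/(4*p))
1/q(G(g)) = 1/(-2 + 1/(4*((-8*(-7))))) = 1/(-2 + (1/4)/56) = 1/(-2 + (1/4)*(1/56)) = 1/(-2 + 1/224) = 1/(-447/224) = -224/447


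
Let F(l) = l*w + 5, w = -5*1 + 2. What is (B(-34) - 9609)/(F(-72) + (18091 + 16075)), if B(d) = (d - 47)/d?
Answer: -326625/1169158 ≈ -0.27937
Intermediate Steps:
w = -3 (w = -5 + 2 = -3)
B(d) = (-47 + d)/d
F(l) = 5 - 3*l (F(l) = l*(-3) + 5 = -3*l + 5 = 5 - 3*l)
(B(-34) - 9609)/(F(-72) + (18091 + 16075)) = ((-47 - 34)/(-34) - 9609)/((5 - 3*(-72)) + (18091 + 16075)) = (-1/34*(-81) - 9609)/((5 + 216) + 34166) = (81/34 - 9609)/(221 + 34166) = -326625/34/34387 = -326625/34*1/34387 = -326625/1169158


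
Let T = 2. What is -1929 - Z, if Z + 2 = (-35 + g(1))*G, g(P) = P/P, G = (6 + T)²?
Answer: 249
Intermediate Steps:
G = 64 (G = (6 + 2)² = 8² = 64)
g(P) = 1
Z = -2178 (Z = -2 + (-35 + 1)*64 = -2 - 34*64 = -2 - 2176 = -2178)
-1929 - Z = -1929 - 1*(-2178) = -1929 + 2178 = 249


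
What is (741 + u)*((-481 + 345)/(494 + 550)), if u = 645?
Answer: -5236/29 ≈ -180.55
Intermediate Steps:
(741 + u)*((-481 + 345)/(494 + 550)) = (741 + 645)*((-481 + 345)/(494 + 550)) = 1386*(-136/1044) = 1386*(-136*1/1044) = 1386*(-34/261) = -5236/29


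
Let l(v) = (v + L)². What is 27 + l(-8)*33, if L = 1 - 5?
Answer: 4779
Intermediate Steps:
L = -4
l(v) = (-4 + v)² (l(v) = (v - 4)² = (-4 + v)²)
27 + l(-8)*33 = 27 + (-4 - 8)²*33 = 27 + (-12)²*33 = 27 + 144*33 = 27 + 4752 = 4779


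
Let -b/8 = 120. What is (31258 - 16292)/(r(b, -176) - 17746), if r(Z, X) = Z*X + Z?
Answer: 7483/75127 ≈ 0.099605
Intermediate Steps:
b = -960 (b = -8*120 = -960)
r(Z, X) = Z + X*Z (r(Z, X) = X*Z + Z = Z + X*Z)
(31258 - 16292)/(r(b, -176) - 17746) = (31258 - 16292)/(-960*(1 - 176) - 17746) = 14966/(-960*(-175) - 17746) = 14966/(168000 - 17746) = 14966/150254 = 14966*(1/150254) = 7483/75127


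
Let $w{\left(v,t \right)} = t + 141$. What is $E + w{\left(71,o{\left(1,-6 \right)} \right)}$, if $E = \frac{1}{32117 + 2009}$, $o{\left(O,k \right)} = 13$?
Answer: $\frac{5255405}{34126} \approx 154.0$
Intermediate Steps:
$w{\left(v,t \right)} = 141 + t$
$E = \frac{1}{34126} \approx 2.9303 \cdot 10^{-5}$
$E + w{\left(71,o{\left(1,-6 \right)} \right)} = \frac{1}{34126} + \left(141 + 13\right) = \frac{1}{34126} + 154 = \frac{5255405}{34126}$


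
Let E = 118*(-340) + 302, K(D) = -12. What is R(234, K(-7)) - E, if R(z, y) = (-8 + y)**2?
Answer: 40218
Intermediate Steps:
E = -39818 (E = -40120 + 302 = -39818)
R(234, K(-7)) - E = (-8 - 12)**2 - 1*(-39818) = (-20)**2 + 39818 = 400 + 39818 = 40218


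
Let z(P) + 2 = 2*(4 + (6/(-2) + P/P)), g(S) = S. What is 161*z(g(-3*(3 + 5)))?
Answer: 322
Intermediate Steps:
z(P) = 2 (z(P) = -2 + 2*(4 + (6/(-2) + P/P)) = -2 + 2*(4 + (6*(-1/2) + 1)) = -2 + 2*(4 + (-3 + 1)) = -2 + 2*(4 - 2) = -2 + 2*2 = -2 + 4 = 2)
161*z(g(-3*(3 + 5))) = 161*2 = 322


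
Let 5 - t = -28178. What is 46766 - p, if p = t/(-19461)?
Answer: 910141309/19461 ≈ 46767.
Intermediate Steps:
t = 28183 (t = 5 - 1*(-28178) = 5 + 28178 = 28183)
p = -28183/19461 (p = 28183/(-19461) = 28183*(-1/19461) = -28183/19461 ≈ -1.4482)
46766 - p = 46766 - 1*(-28183/19461) = 46766 + 28183/19461 = 910141309/19461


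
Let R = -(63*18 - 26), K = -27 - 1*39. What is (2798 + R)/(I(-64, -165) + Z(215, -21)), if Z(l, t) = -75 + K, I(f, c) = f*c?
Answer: 1690/10419 ≈ 0.16220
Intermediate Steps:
I(f, c) = c*f
K = -66 (K = -27 - 39 = -66)
R = -1108 (R = -(1134 - 26) = -1*1108 = -1108)
Z(l, t) = -141 (Z(l, t) = -75 - 66 = -141)
(2798 + R)/(I(-64, -165) + Z(215, -21)) = (2798 - 1108)/(-165*(-64) - 141) = 1690/(10560 - 141) = 1690/10419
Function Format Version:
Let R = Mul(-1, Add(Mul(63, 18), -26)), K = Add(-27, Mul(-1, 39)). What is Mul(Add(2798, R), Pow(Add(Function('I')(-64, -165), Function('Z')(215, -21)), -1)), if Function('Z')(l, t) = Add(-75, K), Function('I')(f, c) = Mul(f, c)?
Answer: Rational(1690, 10419) ≈ 0.16220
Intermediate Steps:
Function('I')(f, c) = Mul(c, f)
K = -66 (K = Add(-27, -39) = -66)
R = -1108 (R = Mul(-1, Add(1134, -26)) = Mul(-1, 1108) = -1108)
Function('Z')(l, t) = -141 (Function('Z')(l, t) = Add(-75, -66) = -141)
Mul(Add(2798, R), Pow(Add(Function('I')(-64, -165), Function('Z')(215, -21)), -1)) = Mul(Add(2798, -1108), Pow(Add(Mul(-165, -64), -141), -1)) = Mul(1690, Pow(Add(10560, -141), -1)) = Mul(1690, Pow(10419, -1)) = Mul(1690, Rational(1, 10419)) = Rational(1690, 10419)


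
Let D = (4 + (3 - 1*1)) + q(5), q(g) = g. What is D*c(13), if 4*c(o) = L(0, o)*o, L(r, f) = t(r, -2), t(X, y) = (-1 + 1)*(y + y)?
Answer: 0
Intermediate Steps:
t(X, y) = 0 (t(X, y) = 0*(2*y) = 0)
L(r, f) = 0
c(o) = 0 (c(o) = (0*o)/4 = (¼)*0 = 0)
D = 11 (D = (4 + (3 - 1*1)) + 5 = (4 + (3 - 1)) + 5 = (4 + 2) + 5 = 6 + 5 = 11)
D*c(13) = 11*0 = 0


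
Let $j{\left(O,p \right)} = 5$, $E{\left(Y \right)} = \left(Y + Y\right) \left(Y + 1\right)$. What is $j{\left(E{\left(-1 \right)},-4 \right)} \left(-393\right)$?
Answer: $-1965$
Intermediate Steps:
$E{\left(Y \right)} = 2 Y \left(1 + Y\right)$
$j{\left(E{\left(-1 \right)},-4 \right)} \left(-393\right) = 5 \left(-393\right) = -1965$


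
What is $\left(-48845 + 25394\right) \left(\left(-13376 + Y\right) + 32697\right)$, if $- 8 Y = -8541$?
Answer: $- \frac{3825069159}{8} \approx -4.7813 \cdot 10^{8}$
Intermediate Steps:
$Y = \frac{8541}{8}$ ($Y = \left(- \frac{1}{8}\right) \left(-8541\right) = \frac{8541}{8} \approx 1067.6$)
$\left(-48845 + 25394\right) \left(\left(-13376 + Y\right) + 32697\right) = \left(-48845 + 25394\right) \left(\left(-13376 + \frac{8541}{8}\right) + 32697\right) = - 23451 \left(- \frac{98467}{8} + 32697\right) = \left(-23451\right) \frac{163109}{8} = - \frac{3825069159}{8}$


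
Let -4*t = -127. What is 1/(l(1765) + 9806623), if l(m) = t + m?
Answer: 4/39233679 ≈ 1.0195e-7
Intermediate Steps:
t = 127/4 (t = -1/4*(-127) = 127/4 ≈ 31.750)
l(m) = 127/4 + m
1/(l(1765) + 9806623) = 1/((127/4 + 1765) + 9806623) = 1/(7187/4 + 9806623) = 1/(39233679/4) = 4/39233679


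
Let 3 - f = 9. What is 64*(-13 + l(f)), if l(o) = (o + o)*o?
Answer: 3776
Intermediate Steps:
f = -6 (f = 3 - 1*9 = 3 - 9 = -6)
l(o) = 2*o**2 (l(o) = (2*o)*o = 2*o**2)
64*(-13 + l(f)) = 64*(-13 + 2*(-6)**2) = 64*(-13 + 2*36) = 64*(-13 + 72) = 64*59 = 3776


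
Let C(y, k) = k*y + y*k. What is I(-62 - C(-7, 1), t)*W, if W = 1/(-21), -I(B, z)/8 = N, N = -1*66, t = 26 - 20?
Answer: -176/7 ≈ -25.143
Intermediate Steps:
C(y, k) = 2*k*y (C(y, k) = k*y + k*y = 2*k*y)
t = 6
N = -66
I(B, z) = 528 (I(B, z) = -8*(-66) = 528)
W = -1/21 ≈ -0.047619
I(-62 - C(-7, 1), t)*W = 528*(-1/21) = -176/7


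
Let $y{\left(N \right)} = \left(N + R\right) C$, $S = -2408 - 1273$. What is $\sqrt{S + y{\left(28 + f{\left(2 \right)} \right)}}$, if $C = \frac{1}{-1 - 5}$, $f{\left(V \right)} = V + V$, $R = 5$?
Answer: $\frac{i \sqrt{132738}}{6} \approx 60.722 i$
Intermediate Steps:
$f{\left(V \right)} = 2 V$
$S = -3681$
$C = - \frac{1}{6}$ ($C = \frac{1}{-6} = - \frac{1}{6} \approx -0.16667$)
$y{\left(N \right)} = - \frac{5}{6} - \frac{N}{6}$ ($y{\left(N \right)} = \left(N + 5\right) \left(- \frac{1}{6}\right) = \left(5 + N\right) \left(- \frac{1}{6}\right) = - \frac{5}{6} - \frac{N}{6}$)
$\sqrt{S + y{\left(28 + f{\left(2 \right)} \right)}} = \sqrt{-3681 - \left(\frac{5}{6} + \frac{28 + 2 \cdot 2}{6}\right)} = \sqrt{-3681 - \left(\frac{5}{6} + \frac{28 + 4}{6}\right)} = \sqrt{-3681 - \frac{37}{6}} = \sqrt{- \frac{22123}{6}} = \frac{i \sqrt{132738}}{6}$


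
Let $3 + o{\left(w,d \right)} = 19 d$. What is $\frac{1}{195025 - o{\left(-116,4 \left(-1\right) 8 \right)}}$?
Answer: $\frac{1}{195636} \approx 5.1115 \cdot 10^{-6}$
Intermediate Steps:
$o{\left(w,d \right)} = -3 + 19 d$
$\frac{1}{195025 - o{\left(-116,4 \left(-1\right) 8 \right)}} = \frac{1}{195025 - \left(-3 + 19 \cdot 4 \left(-1\right) 8\right)} = \frac{1}{195025 - \left(-3 + 19 \left(\left(-4\right) 8\right)\right)} = \frac{1}{195025 - \left(-3 + 19 \left(-32\right)\right)} = \frac{1}{195025 - \left(-3 - 608\right)} = \frac{1}{195025 - -611} = \frac{1}{195025 + 611} = \frac{1}{195636}$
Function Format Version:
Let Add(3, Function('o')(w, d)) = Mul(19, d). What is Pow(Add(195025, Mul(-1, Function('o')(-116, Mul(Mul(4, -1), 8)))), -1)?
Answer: Rational(1, 195636) ≈ 5.1115e-6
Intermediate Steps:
Function('o')(w, d) = Add(-3, Mul(19, d))
Pow(Add(195025, Mul(-1, Function('o')(-116, Mul(Mul(4, -1), 8)))), -1) = Pow(Add(195025, Mul(-1, Add(-3, Mul(19, Mul(Mul(4, -1), 8))))), -1) = Pow(Add(195025, Mul(-1, Add(-3, Mul(19, Mul(-4, 8))))), -1) = Pow(Add(195025, Mul(-1, Add(-3, Mul(19, -32)))), -1) = Pow(Add(195025, Mul(-1, Add(-3, -608))), -1) = Pow(Add(195025, Mul(-1, -611)), -1) = Pow(Add(195025, 611), -1) = Pow(195636, -1) = Rational(1, 195636)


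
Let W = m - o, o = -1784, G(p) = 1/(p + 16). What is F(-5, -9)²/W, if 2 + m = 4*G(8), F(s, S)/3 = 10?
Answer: 5400/10693 ≈ 0.50500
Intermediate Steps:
G(p) = 1/(16 + p)
F(s, S) = 30 (F(s, S) = 3*10 = 30)
m = -11/6 (m = -2 + 4/(16 + 8) = -2 + 4/24 = -2 + 4*(1/24) = -2 + ⅙ = -11/6 ≈ -1.8333)
W = 10693/6 (W = -11/6 - 1*(-1784) = -11/6 + 1784 = 10693/6 ≈ 1782.2)
F(-5, -9)²/W = 30²/(10693/6) = 900*(6/10693) = 5400/10693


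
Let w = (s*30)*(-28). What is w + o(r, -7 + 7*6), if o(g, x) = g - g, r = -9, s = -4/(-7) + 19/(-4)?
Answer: 3510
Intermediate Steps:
s = -117/28 (s = -4*(-⅐) + 19*(-¼) = 4/7 - 19/4 = -117/28 ≈ -4.1786)
w = 3510 (w = -117/28*30*(-28) = -1755/14*(-28) = 3510)
o(g, x) = 0
w + o(r, -7 + 7*6) = 3510 + 0 = 3510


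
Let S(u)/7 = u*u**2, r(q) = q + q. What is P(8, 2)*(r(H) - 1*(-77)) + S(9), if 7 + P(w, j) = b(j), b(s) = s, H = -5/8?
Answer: 18897/4 ≈ 4724.3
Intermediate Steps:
H = -5/8 (H = -5*1/8 = -5/8 ≈ -0.62500)
P(w, j) = -7 + j
r(q) = 2*q
S(u) = 7*u**3 (S(u) = 7*(u*u**2) = 7*u**3)
P(8, 2)*(r(H) - 1*(-77)) + S(9) = (-7 + 2)*(2*(-5/8) - 1*(-77)) + 7*9**3 = -5*(-5/4 + 77) + 7*729 = -5*303/4 + 5103 = -1515/4 + 5103 = 18897/4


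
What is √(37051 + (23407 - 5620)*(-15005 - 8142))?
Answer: I*√411678638 ≈ 20290.0*I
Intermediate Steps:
√(37051 + (23407 - 5620)*(-15005 - 8142)) = √(37051 + 17787*(-23147)) = √(37051 - 411715689) = √(-411678638) = I*√411678638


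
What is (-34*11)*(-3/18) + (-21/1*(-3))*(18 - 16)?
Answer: 565/3 ≈ 188.33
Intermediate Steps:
(-34*11)*(-3/18) + (-21/1*(-3))*(18 - 16) = -(-1122)/18 + (-21*1*(-3))*2 = -374*(-⅙) - 21*(-3)*2 = 187/3 + 63*2 = 187/3 + 126 = 565/3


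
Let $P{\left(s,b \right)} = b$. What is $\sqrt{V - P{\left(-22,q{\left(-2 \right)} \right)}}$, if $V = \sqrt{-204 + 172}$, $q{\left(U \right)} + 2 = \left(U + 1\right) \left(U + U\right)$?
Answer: $\sqrt{-2 + 4 i \sqrt{2}} \approx 1.4142 + 2.0 i$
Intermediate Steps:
$q{\left(U \right)} = -2 + 2 U \left(1 + U\right)$ ($q{\left(U \right)} = -2 + \left(U + 1\right) \left(U + U\right) = -2 + \left(1 + U\right) 2 U = -2 + 2 U \left(1 + U\right)$)
$V = 4 i \sqrt{2}$ ($V = \sqrt{-32} = 4 i \sqrt{2} \approx 5.6569 i$)
$\sqrt{V - P{\left(-22,q{\left(-2 \right)} \right)}} = \sqrt{4 i \sqrt{2} - \left(-2 + 2 \left(-2\right) + 2 \left(-2\right)^{2}\right)} = \sqrt{4 i \sqrt{2} - \left(-2 - 4 + 2 \cdot 4\right)} = \sqrt{4 i \sqrt{2} - \left(-2 - 4 + 8\right)} = \sqrt{4 i \sqrt{2} - 2} = \sqrt{-2 + 4 i \sqrt{2}}$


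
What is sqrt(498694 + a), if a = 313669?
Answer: sqrt(812363) ≈ 901.31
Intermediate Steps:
sqrt(498694 + a) = sqrt(498694 + 313669) = sqrt(812363)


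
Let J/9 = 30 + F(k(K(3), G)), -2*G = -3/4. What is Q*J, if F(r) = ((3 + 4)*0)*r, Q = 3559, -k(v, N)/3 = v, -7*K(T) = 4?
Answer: 960930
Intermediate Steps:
K(T) = -4/7 (K(T) = -⅐*4 = -4/7)
G = 3/8 (G = -(-3)/(2*4) = -½*(-¾) = 3/8 ≈ 0.37500)
k(v, N) = -3*v
F(r) = 0 (F(r) = (7*0)*r = 0*r = 0)
J = 270 (J = 9*(30 + 0) = 9*30 = 270)
Q*J = 3559*270 = 960930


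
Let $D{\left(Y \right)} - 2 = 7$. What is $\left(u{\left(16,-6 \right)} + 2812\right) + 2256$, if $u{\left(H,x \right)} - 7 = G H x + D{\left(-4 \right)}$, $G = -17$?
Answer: $6716$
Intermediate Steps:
$D{\left(Y \right)} = 9$ ($D{\left(Y \right)} = 2 + 7 = 9$)
$u{\left(H,x \right)} = 16 - 17 H x$ ($u{\left(H,x \right)} = 7 + \left(- 17 H x + 9\right) = 7 - \left(-9 + 17 H x\right) = 16 - 17 H x$)
$\left(u{\left(16,-6 \right)} + 2812\right) + 2256 = \left(\left(16 - 272 \left(-6\right)\right) + 2812\right) + 2256 = \left(\left(16 + 1632\right) + 2812\right) + 2256 = \left(1648 + 2812\right) + 2256 = 4460 + 2256 = 6716$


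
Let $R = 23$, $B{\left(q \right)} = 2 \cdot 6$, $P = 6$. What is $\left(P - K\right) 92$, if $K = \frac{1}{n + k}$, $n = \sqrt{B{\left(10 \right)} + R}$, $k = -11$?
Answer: $\frac{24242}{43} + \frac{46 \sqrt{35}}{43} \approx 570.1$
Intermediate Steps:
$B{\left(q \right)} = 12$
$n = \sqrt{35}$ ($n = \sqrt{12 + 23} = \sqrt{35} \approx 5.9161$)
$K = \frac{1}{-11 + \sqrt{35}}$ ($K = \frac{1}{\sqrt{35} - 11} = \frac{1}{-11 + \sqrt{35}} \approx -0.1967$)
$\left(P - K\right) 92 = \left(6 - \left(- \frac{11}{86} - \frac{\sqrt{35}}{86}\right)\right) 92 = \left(6 + \left(\frac{11}{86} + \frac{\sqrt{35}}{86}\right)\right) 92 = \left(\frac{527}{86} + \frac{\sqrt{35}}{86}\right) 92 = \frac{24242}{43} + \frac{46 \sqrt{35}}{43}$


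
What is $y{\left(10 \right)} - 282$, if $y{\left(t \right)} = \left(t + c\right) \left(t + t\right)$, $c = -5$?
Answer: $-182$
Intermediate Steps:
$y{\left(t \right)} = 2 t \left(-5 + t\right)$ ($y{\left(t \right)} = \left(t - 5\right) \left(t + t\right) = \left(-5 + t\right) 2 t = 2 t \left(-5 + t\right)$)
$y{\left(10 \right)} - 282 = 2 \cdot 10 \left(-5 + 10\right) - 282 = 2 \cdot 10 \cdot 5 - 282 = 100 - 282 = -182$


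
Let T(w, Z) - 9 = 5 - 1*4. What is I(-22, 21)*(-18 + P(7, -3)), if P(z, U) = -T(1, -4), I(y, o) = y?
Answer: 616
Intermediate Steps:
T(w, Z) = 10 (T(w, Z) = 9 + (5 - 1*4) = 9 + (5 - 4) = 9 + 1 = 10)
P(z, U) = -10 (P(z, U) = -1*10 = -10)
I(-22, 21)*(-18 + P(7, -3)) = -22*(-18 - 10) = -22*(-28) = 616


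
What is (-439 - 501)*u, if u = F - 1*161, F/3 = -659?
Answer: 2009720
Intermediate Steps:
F = -1977 (F = 3*(-659) = -1977)
u = -2138 (u = -1977 - 1*161 = -1977 - 161 = -2138)
(-439 - 501)*u = (-439 - 501)*(-2138) = -940*(-2138) = 2009720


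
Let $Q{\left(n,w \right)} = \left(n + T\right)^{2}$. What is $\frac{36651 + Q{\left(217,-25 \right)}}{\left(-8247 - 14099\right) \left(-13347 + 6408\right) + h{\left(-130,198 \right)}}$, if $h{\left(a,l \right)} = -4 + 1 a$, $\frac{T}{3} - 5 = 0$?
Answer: $\frac{18095}{31011752} \approx 0.00058349$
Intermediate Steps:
$T = 15$ ($T = 15 + 3 \cdot 0 = 15 + 0 = 15$)
$h{\left(a,l \right)} = -4 + a$
$Q{\left(n,w \right)} = \left(15 + n\right)^{2}$ ($Q{\left(n,w \right)} = \left(n + 15\right)^{2} = \left(15 + n\right)^{2}$)
$\frac{36651 + Q{\left(217,-25 \right)}}{\left(-8247 - 14099\right) \left(-13347 + 6408\right) + h{\left(-130,198 \right)}} = \frac{36651 + \left(15 + 217\right)^{2}}{\left(-8247 - 14099\right) \left(-13347 + 6408\right) - 134} = \frac{36651 + 232^{2}}{\left(-22346\right) \left(-6939\right) - 134} = \frac{36651 + 53824}{155058894 - 134} = \frac{90475}{155058760} = 90475 \cdot \frac{1}{155058760} = \frac{18095}{31011752}$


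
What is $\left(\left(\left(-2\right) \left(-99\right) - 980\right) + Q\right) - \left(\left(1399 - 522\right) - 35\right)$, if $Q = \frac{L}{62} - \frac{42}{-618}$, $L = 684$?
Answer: $- \frac{5149989}{3193} \approx -1612.9$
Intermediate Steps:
$Q = \frac{35443}{3193}$ ($Q = \frac{684}{62} - \frac{42}{-618} = 684 \cdot \frac{1}{62} - - \frac{7}{103} = \frac{342}{31} + \frac{7}{103} = \frac{35443}{3193} \approx 11.1$)
$\left(\left(\left(-2\right) \left(-99\right) - 980\right) + Q\right) - \left(\left(1399 - 522\right) - 35\right) = \left(\left(\left(-2\right) \left(-99\right) - 980\right) + \frac{35443}{3193}\right) - \left(\left(1399 - 522\right) - 35\right) = \left(\left(198 - 980\right) + \frac{35443}{3193}\right) - \left(877 - 35\right) = \left(-782 + \frac{35443}{3193}\right) - 842 = - \frac{2461483}{3193} - 842 = - \frac{5149989}{3193}$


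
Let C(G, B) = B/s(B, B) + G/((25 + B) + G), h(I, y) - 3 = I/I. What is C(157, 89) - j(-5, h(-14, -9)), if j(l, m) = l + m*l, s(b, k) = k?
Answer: 7203/271 ≈ 26.579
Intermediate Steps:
h(I, y) = 4 (h(I, y) = 3 + I/I = 3 + 1 = 4)
j(l, m) = l + l*m
C(G, B) = 1 + G/(25 + B + G) (C(G, B) = B/B + G/((25 + B) + G) = 1 + G/(25 + B + G))
C(157, 89) - j(-5, h(-14, -9)) = (25 + 89 + 2*157)/(25 + 89 + 157) - (-5)*(1 + 4) = (25 + 89 + 314)/271 - (-5)*5 = (1/271)*428 - 1*(-25) = 428/271 + 25 = 7203/271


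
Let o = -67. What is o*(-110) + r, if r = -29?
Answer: 7341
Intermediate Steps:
o*(-110) + r = -67*(-110) - 29 = 7370 - 29 = 7341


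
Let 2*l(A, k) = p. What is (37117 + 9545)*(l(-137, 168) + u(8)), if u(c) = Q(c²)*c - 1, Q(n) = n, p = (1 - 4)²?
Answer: 24054261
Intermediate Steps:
p = 9 (p = (-3)² = 9)
l(A, k) = 9/2 (l(A, k) = (½)*9 = 9/2)
u(c) = -1 + c³ (u(c) = c²*c - 1 = c³ - 1 = -1 + c³)
(37117 + 9545)*(l(-137, 168) + u(8)) = (37117 + 9545)*(9/2 + (-1 + 8³)) = 46662*(9/2 + (-1 + 512)) = 46662*(9/2 + 511) = 46662*(1031/2) = 24054261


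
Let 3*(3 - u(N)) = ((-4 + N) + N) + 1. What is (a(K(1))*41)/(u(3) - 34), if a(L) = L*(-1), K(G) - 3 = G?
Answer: 41/8 ≈ 5.1250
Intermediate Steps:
K(G) = 3 + G
a(L) = -L
u(N) = 4 - 2*N/3 (u(N) = 3 - (((-4 + N) + N) + 1)/3 = 3 - ((-4 + 2*N) + 1)/3 = 3 - (-3 + 2*N)/3 = 3 + (1 - 2*N/3) = 4 - 2*N/3)
(a(K(1))*41)/(u(3) - 34) = (-(3 + 1)*41)/((4 - ⅔*3) - 34) = (-1*4*41)/((4 - 2) - 34) = (-4*41)/(2 - 34) = -164/(-32) = -164*(-1/32) = 41/8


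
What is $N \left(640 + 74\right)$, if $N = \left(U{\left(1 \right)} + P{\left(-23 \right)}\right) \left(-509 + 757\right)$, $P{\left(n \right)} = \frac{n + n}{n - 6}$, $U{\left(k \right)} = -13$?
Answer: $- \frac{58610832}{29} \approx -2.0211 \cdot 10^{6}$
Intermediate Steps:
$P{\left(n \right)} = \frac{2 n}{-6 + n}$
$N = - \frac{82088}{29}$ ($N = \left(-13 + 2 \left(-23\right) \frac{1}{-6 - 23}\right) \left(-509 + 757\right) = \left(-13 + 2 \left(-23\right) \frac{1}{-29}\right) 248 = \left(-13 + 2 \left(-23\right) \left(- \frac{1}{29}\right)\right) 248 = \left(-13 + \frac{46}{29}\right) 248 = \left(- \frac{331}{29}\right) 248 = - \frac{82088}{29} \approx -2830.6$)
$N \left(640 + 74\right) = - \frac{82088 \left(640 + 74\right)}{29} = \left(- \frac{82088}{29}\right) 714 = - \frac{58610832}{29}$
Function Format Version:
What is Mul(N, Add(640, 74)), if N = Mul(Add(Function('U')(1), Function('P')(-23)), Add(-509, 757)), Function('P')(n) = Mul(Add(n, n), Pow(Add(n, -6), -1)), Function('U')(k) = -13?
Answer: Rational(-58610832, 29) ≈ -2.0211e+6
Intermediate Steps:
Function('P')(n) = Mul(2, n, Pow(Add(-6, n), -1)) (Function('P')(n) = Mul(Mul(2, n), Pow(Add(-6, n), -1)) = Mul(2, n, Pow(Add(-6, n), -1)))
N = Rational(-82088, 29) (N = Mul(Add(-13, Mul(2, -23, Pow(Add(-6, -23), -1))), Add(-509, 757)) = Mul(Add(-13, Mul(2, -23, Pow(-29, -1))), 248) = Mul(Add(-13, Mul(2, -23, Rational(-1, 29))), 248) = Mul(Add(-13, Rational(46, 29)), 248) = Mul(Rational(-331, 29), 248) = Rational(-82088, 29) ≈ -2830.6)
Mul(N, Add(640, 74)) = Mul(Rational(-82088, 29), Add(640, 74)) = Mul(Rational(-82088, 29), 714) = Rational(-58610832, 29)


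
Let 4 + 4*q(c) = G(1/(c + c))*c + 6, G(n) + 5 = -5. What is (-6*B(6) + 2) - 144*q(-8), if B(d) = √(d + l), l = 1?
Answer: -2950 - 6*√7 ≈ -2965.9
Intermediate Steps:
G(n) = -10 (G(n) = -5 - 5 = -10)
B(d) = √(1 + d) (B(d) = √(d + 1) = √(1 + d))
q(c) = ½ - 5*c/2 (q(c) = -1 + (-10*c + 6)/4 = -1 + (6 - 10*c)/4 = -1 + (3/2 - 5*c/2) = ½ - 5*c/2)
(-6*B(6) + 2) - 144*q(-8) = (-6*√(1 + 6) + 2) - 144*(½ - 5/2*(-8)) = (-6*√7 + 2) - 144*(½ + 20) = (2 - 6*√7) - 144*41/2 = (2 - 6*√7) - 2952 = -2950 - 6*√7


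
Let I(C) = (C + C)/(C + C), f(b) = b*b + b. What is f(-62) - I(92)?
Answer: 3781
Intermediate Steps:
f(b) = b + b² (f(b) = b² + b = b + b²)
I(C) = 1 (I(C) = (2*C)/((2*C)) = (2*C)*(1/(2*C)) = 1)
f(-62) - I(92) = -62*(1 - 62) - 1*1 = -62*(-61) - 1 = 3782 - 1 = 3781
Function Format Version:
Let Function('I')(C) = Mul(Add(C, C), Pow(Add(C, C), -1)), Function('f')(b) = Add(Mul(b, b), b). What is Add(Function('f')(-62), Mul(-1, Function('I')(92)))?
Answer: 3781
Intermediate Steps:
Function('f')(b) = Add(b, Pow(b, 2)) (Function('f')(b) = Add(Pow(b, 2), b) = Add(b, Pow(b, 2)))
Function('I')(C) = 1 (Function('I')(C) = Mul(Mul(2, C), Pow(Mul(2, C), -1)) = Mul(Mul(2, C), Mul(Rational(1, 2), Pow(C, -1))) = 1)
Add(Function('f')(-62), Mul(-1, Function('I')(92))) = Add(Mul(-62, Add(1, -62)), Mul(-1, 1)) = Add(Mul(-62, -61), -1) = Add(3782, -1) = 3781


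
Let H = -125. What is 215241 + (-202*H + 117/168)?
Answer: 13467535/56 ≈ 2.4049e+5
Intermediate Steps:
215241 + (-202*H + 117/168) = 215241 + (-202*(-125) + 117/168) = 215241 + (25250 + 117*(1/168)) = 215241 + (25250 + 39/56) = 215241 + 1414039/56 = 13467535/56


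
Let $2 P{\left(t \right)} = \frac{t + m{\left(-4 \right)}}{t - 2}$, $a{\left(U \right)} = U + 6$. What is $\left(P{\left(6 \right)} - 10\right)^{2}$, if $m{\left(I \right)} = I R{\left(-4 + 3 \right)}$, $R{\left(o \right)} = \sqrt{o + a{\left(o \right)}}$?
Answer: $\frac{1681}{16} \approx 105.06$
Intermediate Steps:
$a{\left(U \right)} = 6 + U$
$R{\left(o \right)} = \sqrt{6 + 2 o}$ ($R{\left(o \right)} = \sqrt{o + \left(6 + o\right)} = \sqrt{6 + 2 o}$)
$m{\left(I \right)} = 2 I$ ($m{\left(I \right)} = I \sqrt{6 + 2 \left(-4 + 3\right)} = I \sqrt{6 + 2 \left(-1\right)} = I \sqrt{6 - 2} = I \sqrt{4} = I 2 = 2 I$)
$P{\left(t \right)} = \frac{-8 + t}{2 \left(-2 + t\right)}$ ($P{\left(t \right)} = \frac{\left(t + 2 \left(-4\right)\right) \frac{1}{t - 2}}{2} = \frac{\left(t - 8\right) \frac{1}{-2 + t}}{2} = \frac{\left(-8 + t\right) \frac{1}{-2 + t}}{2} = \frac{\frac{1}{-2 + t} \left(-8 + t\right)}{2} = \frac{-8 + t}{2 \left(-2 + t\right)}$)
$\left(P{\left(6 \right)} - 10\right)^{2} = \left(\frac{-8 + 6}{2 \left(-2 + 6\right)} - 10\right)^{2} = \left(\frac{1}{2} \cdot \frac{1}{4} \left(-2\right) - 10\right)^{2} = \left(- \frac{1}{4} - 10\right)^{2} = \left(- \frac{41}{4}\right)^{2} = \frac{1681}{16}$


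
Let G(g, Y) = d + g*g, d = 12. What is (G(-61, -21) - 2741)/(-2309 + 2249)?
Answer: -248/15 ≈ -16.533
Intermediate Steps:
G(g, Y) = 12 + g**2 (G(g, Y) = 12 + g*g = 12 + g**2)
(G(-61, -21) - 2741)/(-2309 + 2249) = ((12 + (-61)**2) - 2741)/(-2309 + 2249) = ((12 + 3721) - 2741)/(-60) = (3733 - 2741)*(-1/60) = 992*(-1/60) = -248/15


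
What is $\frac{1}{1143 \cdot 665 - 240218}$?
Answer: $\frac{1}{519877} \approx 1.9235 \cdot 10^{-6}$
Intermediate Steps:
$\frac{1}{1143 \cdot 665 - 240218} = \frac{1}{760095 - 240218} = \frac{1}{519877}$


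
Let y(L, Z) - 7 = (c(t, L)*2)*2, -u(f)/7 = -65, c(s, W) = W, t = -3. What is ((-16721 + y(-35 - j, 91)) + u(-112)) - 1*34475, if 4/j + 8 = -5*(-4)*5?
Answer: -1170106/23 ≈ -50874.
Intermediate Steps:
j = 1/23 (j = 4/(-8 - 5*(-4)*5) = 4/(-8 + 20*5) = 4/(-8 + 100) = 4/92 = 4*(1/92) = 1/23 ≈ 0.043478)
u(f) = 455 (u(f) = -7*(-65) = 455)
y(L, Z) = 7 + 4*L (y(L, Z) = 7 + (L*2)*2 = 7 + (2*L)*2 = 7 + 4*L)
((-16721 + y(-35 - j, 91)) + u(-112)) - 1*34475 = ((-16721 + (7 + 4*(-35 - 1*1/23))) + 455) - 1*34475 = ((-16721 + (7 + 4*(-35 - 1/23))) + 455) - 34475 = ((-16721 + (7 + 4*(-806/23))) + 455) - 34475 = ((-16721 + (7 - 3224/23)) + 455) - 34475 = ((-16721 - 3063/23) + 455) - 34475 = (-387646/23 + 455) - 34475 = -377181/23 - 34475 = -1170106/23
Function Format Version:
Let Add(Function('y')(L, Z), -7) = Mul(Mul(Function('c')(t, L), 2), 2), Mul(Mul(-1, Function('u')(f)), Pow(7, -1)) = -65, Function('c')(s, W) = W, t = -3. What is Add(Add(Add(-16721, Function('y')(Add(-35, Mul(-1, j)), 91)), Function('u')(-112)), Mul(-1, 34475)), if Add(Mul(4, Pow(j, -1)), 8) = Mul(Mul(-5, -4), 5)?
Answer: Rational(-1170106, 23) ≈ -50874.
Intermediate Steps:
j = Rational(1, 23) (j = Mul(4, Pow(Add(-8, Mul(Mul(-5, -4), 5)), -1)) = Mul(4, Pow(Add(-8, Mul(20, 5)), -1)) = Mul(4, Pow(Add(-8, 100), -1)) = Mul(4, Pow(92, -1)) = Mul(4, Rational(1, 92)) = Rational(1, 23) ≈ 0.043478)
Function('u')(f) = 455 (Function('u')(f) = Mul(-7, -65) = 455)
Function('y')(L, Z) = Add(7, Mul(4, L)) (Function('y')(L, Z) = Add(7, Mul(Mul(L, 2), 2)) = Add(7, Mul(Mul(2, L), 2)) = Add(7, Mul(4, L)))
Add(Add(Add(-16721, Function('y')(Add(-35, Mul(-1, j)), 91)), Function('u')(-112)), Mul(-1, 34475)) = Add(Add(Add(-16721, Add(7, Mul(4, Add(-35, Mul(-1, Rational(1, 23)))))), 455), Mul(-1, 34475)) = Add(Add(Add(-16721, Add(7, Mul(4, Add(-35, Rational(-1, 23))))), 455), -34475) = Add(Add(Add(-16721, Add(7, Mul(4, Rational(-806, 23)))), 455), -34475) = Add(Add(Add(-16721, Add(7, Rational(-3224, 23))), 455), -34475) = Add(Add(Add(-16721, Rational(-3063, 23)), 455), -34475) = Add(Add(Rational(-387646, 23), 455), -34475) = Add(Rational(-377181, 23), -34475) = Rational(-1170106, 23)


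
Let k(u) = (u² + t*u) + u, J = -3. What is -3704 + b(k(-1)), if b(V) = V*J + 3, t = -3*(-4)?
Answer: -3665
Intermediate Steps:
t = 12
k(u) = u² + 13*u (k(u) = (u² + 12*u) + u = u² + 13*u)
b(V) = 3 - 3*V (b(V) = V*(-3) + 3 = -3*V + 3 = 3 - 3*V)
-3704 + b(k(-1)) = -3704 + (3 - (-3)*(13 - 1)) = -3704 + (3 - (-3)*12) = -3704 + (3 - 3*(-12)) = -3704 + (3 + 36) = -3704 + 39 = -3665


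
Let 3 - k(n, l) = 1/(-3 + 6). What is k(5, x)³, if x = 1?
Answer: 512/27 ≈ 18.963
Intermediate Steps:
k(n, l) = 8/3 (k(n, l) = 3 - 1/(-3 + 6) = 3 - 1/3 = 3 - 1*⅓ = 3 - ⅓ = 8/3)
k(5, x)³ = (8/3)³ = 512/27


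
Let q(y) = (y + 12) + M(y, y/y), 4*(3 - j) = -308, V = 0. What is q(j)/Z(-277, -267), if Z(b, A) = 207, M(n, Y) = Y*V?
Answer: 4/9 ≈ 0.44444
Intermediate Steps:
j = 80 (j = 3 - ¼*(-308) = 3 + 77 = 80)
M(n, Y) = 0 (M(n, Y) = Y*0 = 0)
q(y) = 12 + y (q(y) = (y + 12) + 0 = (12 + y) + 0 = 12 + y)
q(j)/Z(-277, -267) = (12 + 80)/207 = 92*(1/207) = 4/9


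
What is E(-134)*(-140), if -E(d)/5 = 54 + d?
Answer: -56000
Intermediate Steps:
E(d) = -270 - 5*d (E(d) = -5*(54 + d) = -270 - 5*d)
E(-134)*(-140) = (-270 - 5*(-134))*(-140) = (-270 + 670)*(-140) = 400*(-140) = -56000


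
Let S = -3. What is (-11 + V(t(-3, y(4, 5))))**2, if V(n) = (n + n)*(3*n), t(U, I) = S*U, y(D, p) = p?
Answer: 225625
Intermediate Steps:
t(U, I) = -3*U
V(n) = 6*n**2 (V(n) = (2*n)*(3*n) = 6*n**2)
(-11 + V(t(-3, y(4, 5))))**2 = (-11 + 6*(-3*(-3))**2)**2 = (-11 + 6*9**2)**2 = (-11 + 6*81)**2 = (-11 + 486)**2 = 475**2 = 225625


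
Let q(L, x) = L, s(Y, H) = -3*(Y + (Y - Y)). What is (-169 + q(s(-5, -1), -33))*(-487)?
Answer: 74998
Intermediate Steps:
s(Y, H) = -3*Y (s(Y, H) = -3*(Y + 0) = -3*Y)
(-169 + q(s(-5, -1), -33))*(-487) = (-169 - 3*(-5))*(-487) = (-169 + 15)*(-487) = -154*(-487) = 74998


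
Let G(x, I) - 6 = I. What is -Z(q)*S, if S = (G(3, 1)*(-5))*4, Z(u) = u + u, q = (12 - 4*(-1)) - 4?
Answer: 3360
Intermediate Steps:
G(x, I) = 6 + I
q = 12 (q = (12 + 4) - 4 = 16 - 4 = 12)
Z(u) = 2*u
S = -140 (S = ((6 + 1)*(-5))*4 = (7*(-5))*4 = -35*4 = -140)
-Z(q)*S = -2*12*(-140) = -24*(-140) = -1*(-3360) = 3360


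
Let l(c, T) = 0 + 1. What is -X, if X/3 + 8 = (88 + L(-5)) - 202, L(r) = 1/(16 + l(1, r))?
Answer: 6219/17 ≈ 365.82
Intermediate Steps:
l(c, T) = 1
L(r) = 1/17 (L(r) = 1/(16 + 1) = 1/17)
X = -6219/17 (X = -24 + 3*((88 + 1/17) - 202) = -24 + 3*(1497/17 - 202) = -24 + 3*(-1937/17) = -24 - 5811/17 = -6219/17 ≈ -365.82)
-X = -1*(-6219/17) = 6219/17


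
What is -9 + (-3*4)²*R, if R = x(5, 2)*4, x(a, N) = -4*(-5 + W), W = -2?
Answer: 16119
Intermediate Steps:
x(a, N) = 28 (x(a, N) = -4*(-5 - 2) = -4*(-7) = 28)
R = 112 (R = 28*4 = 112)
-9 + (-3*4)²*R = -9 + (-3*4)²*112 = -9 + (-12)²*112 = -9 + 144*112 = -9 + 16128 = 16119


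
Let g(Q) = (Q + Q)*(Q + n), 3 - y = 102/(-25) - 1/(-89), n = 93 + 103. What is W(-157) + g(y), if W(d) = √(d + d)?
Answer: 14212701568/4950625 + I*√314 ≈ 2870.9 + 17.72*I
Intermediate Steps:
n = 196
W(d) = √2*√d (W(d) = √(2*d) = √2*√d)
y = 15728/2225 (y = 3 - (102/(-25) - 1/(-89)) = 3 - (102*(-1/25) - 1*(-1/89)) = 3 - (-102/25 + 1/89) = 3 - 1*(-9053/2225) = 3 + 9053/2225 = 15728/2225 ≈ 7.0688)
g(Q) = 2*Q*(196 + Q) (g(Q) = (Q + Q)*(Q + 196) = (2*Q)*(196 + Q) = 2*Q*(196 + Q))
W(-157) + g(y) = √2*√(-157) + 2*(15728/2225)*(196 + 15728/2225) = √2*(I*√157) + 2*(15728/2225)*(451828/2225) = I*√314 + 14212701568/4950625 = 14212701568/4950625 + I*√314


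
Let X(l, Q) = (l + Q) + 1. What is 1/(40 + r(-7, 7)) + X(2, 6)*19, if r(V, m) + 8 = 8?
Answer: 6841/40 ≈ 171.02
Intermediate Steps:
X(l, Q) = 1 + Q + l (X(l, Q) = (Q + l) + 1 = 1 + Q + l)
r(V, m) = 0 (r(V, m) = -8 + 8 = 0)
1/(40 + r(-7, 7)) + X(2, 6)*19 = 1/(40 + 0) + (1 + 6 + 2)*19 = 1/40 + 9*19 = 1/40 + 171 = 6841/40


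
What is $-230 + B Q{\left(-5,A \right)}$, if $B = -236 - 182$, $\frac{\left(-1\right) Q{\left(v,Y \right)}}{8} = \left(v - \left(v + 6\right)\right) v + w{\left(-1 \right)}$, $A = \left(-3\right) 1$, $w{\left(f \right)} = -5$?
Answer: $83370$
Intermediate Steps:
$A = -3$
$Q{\left(v,Y \right)} = 40 + 48 v$ ($Q{\left(v,Y \right)} = - 8 \left(\left(v - \left(v + 6\right)\right) v - 5\right) = - 8 \left(\left(v - \left(6 + v\right)\right) v - 5\right) = - 8 \left(- 6 v - 5\right) = - 8 \left(-5 - 6 v\right) = 40 + 48 v$)
$B = -418$ ($B = -236 - 182 = -418$)
$-230 + B Q{\left(-5,A \right)} = -230 - 418 \left(40 + 48 \left(-5\right)\right) = -230 - 418 \left(40 - 240\right) = -230 - -83600 = -230 + 83600 = 83370$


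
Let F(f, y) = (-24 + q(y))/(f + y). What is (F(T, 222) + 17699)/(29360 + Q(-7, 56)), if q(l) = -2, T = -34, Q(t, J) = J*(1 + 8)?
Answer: 1663693/2807216 ≈ 0.59265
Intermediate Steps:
Q(t, J) = 9*J (Q(t, J) = J*9 = 9*J)
F(f, y) = -26/(f + y) (F(f, y) = (-24 - 2)/(f + y) = -26/(f + y))
(F(T, 222) + 17699)/(29360 + Q(-7, 56)) = (-26/(-34 + 222) + 17699)/(29360 + 9*56) = (-26/188 + 17699)/(29360 + 504) = (-26*1/188 + 17699)/29864 = (-13/94 + 17699)*(1/29864) = (1663693/94)*(1/29864) = 1663693/2807216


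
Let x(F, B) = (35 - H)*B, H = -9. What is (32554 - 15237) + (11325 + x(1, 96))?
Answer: 32866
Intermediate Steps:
x(F, B) = 44*B (x(F, B) = (35 - 1*(-9))*B = (35 + 9)*B = 44*B)
(32554 - 15237) + (11325 + x(1, 96)) = (32554 - 15237) + (11325 + 44*96) = 17317 + (11325 + 4224) = 17317 + 15549 = 32866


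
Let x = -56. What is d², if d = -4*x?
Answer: 50176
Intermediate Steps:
d = 224 (d = -4*(-56) = 224)
d² = 224² = 50176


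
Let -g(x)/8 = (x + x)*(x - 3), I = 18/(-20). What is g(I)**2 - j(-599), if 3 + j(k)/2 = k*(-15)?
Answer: -9256284/625 ≈ -14810.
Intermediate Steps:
j(k) = -6 - 30*k (j(k) = -6 + 2*(k*(-15)) = -6 + 2*(-15*k) = -6 - 30*k)
I = -9/10 (I = 18*(-1/20) = -9/10 ≈ -0.90000)
g(x) = -16*x*(-3 + x) (g(x) = -8*(x + x)*(x - 3) = -8*2*x*(-3 + x) = -16*x*(-3 + x))
g(I)**2 - j(-599) = (16*(-9/10)*(3 - 1*(-9/10)))**2 - (-6 - 30*(-599)) = (16*(-9/10)*(3 + 9/10))**2 - (-6 + 17970) = (16*(-9/10)*(39/10))**2 - 1*17964 = (-1404/25)**2 - 17964 = 1971216/625 - 17964 = -9256284/625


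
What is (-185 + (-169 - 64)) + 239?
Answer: -179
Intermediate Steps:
(-185 + (-169 - 64)) + 239 = (-185 - 233) + 239 = -418 + 239 = -179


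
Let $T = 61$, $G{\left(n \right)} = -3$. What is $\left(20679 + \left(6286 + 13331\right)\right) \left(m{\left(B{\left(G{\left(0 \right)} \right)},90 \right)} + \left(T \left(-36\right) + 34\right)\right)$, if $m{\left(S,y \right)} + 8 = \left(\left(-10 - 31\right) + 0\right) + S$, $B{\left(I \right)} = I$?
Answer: $-89215344$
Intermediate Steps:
$m{\left(S,y \right)} = -49 + S$ ($m{\left(S,y \right)} = -8 + \left(\left(\left(-10 - 31\right) + 0\right) + S\right) = -8 + \left(\left(-41 + 0\right) + S\right) = -8 + \left(-41 + S\right) = -49 + S$)
$\left(20679 + \left(6286 + 13331\right)\right) \left(m{\left(B{\left(G{\left(0 \right)} \right)},90 \right)} + \left(T \left(-36\right) + 34\right)\right) = \left(20679 + \left(6286 + 13331\right)\right) \left(\left(-49 - 3\right) + \left(61 \left(-36\right) + 34\right)\right) = \left(20679 + 19617\right) \left(-52 + \left(-2196 + 34\right)\right) = 40296 \left(-52 - 2162\right) = 40296 \left(-2214\right) = -89215344$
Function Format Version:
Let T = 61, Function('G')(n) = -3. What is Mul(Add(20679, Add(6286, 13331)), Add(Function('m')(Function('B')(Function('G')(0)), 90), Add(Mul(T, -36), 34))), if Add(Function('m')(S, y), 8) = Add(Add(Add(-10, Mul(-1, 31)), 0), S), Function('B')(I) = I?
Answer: -89215344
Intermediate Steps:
Function('m')(S, y) = Add(-49, S) (Function('m')(S, y) = Add(-8, Add(Add(Add(-10, Mul(-1, 31)), 0), S)) = Add(-8, Add(Add(Add(-10, -31), 0), S)) = Add(-8, Add(Add(-41, 0), S)) = Add(-8, Add(-41, S)) = Add(-49, S))
Mul(Add(20679, Add(6286, 13331)), Add(Function('m')(Function('B')(Function('G')(0)), 90), Add(Mul(T, -36), 34))) = Mul(Add(20679, Add(6286, 13331)), Add(Add(-49, -3), Add(Mul(61, -36), 34))) = Mul(Add(20679, 19617), Add(-52, Add(-2196, 34))) = Mul(40296, Add(-52, -2162)) = Mul(40296, -2214) = -89215344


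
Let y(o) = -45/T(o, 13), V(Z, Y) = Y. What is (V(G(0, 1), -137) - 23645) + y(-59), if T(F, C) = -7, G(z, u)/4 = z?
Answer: -166429/7 ≈ -23776.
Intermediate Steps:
G(z, u) = 4*z
y(o) = 45/7 (y(o) = -45/(-7) = -45*(-⅐) = 45/7)
(V(G(0, 1), -137) - 23645) + y(-59) = (-137 - 23645) + 45/7 = -23782 + 45/7 = -166429/7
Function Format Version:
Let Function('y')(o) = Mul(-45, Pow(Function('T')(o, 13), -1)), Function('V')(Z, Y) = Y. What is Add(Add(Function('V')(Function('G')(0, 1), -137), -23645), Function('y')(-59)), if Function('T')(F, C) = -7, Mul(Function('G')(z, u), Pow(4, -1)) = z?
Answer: Rational(-166429, 7) ≈ -23776.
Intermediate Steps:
Function('G')(z, u) = Mul(4, z)
Function('y')(o) = Rational(45, 7) (Function('y')(o) = Mul(-45, Pow(-7, -1)) = Mul(-45, Rational(-1, 7)) = Rational(45, 7))
Add(Add(Function('V')(Function('G')(0, 1), -137), -23645), Function('y')(-59)) = Add(Add(-137, -23645), Rational(45, 7)) = Add(-23782, Rational(45, 7)) = Rational(-166429, 7)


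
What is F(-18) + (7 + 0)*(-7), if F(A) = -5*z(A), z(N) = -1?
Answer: -44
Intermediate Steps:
F(A) = 5 (F(A) = -5*(-1) = 5)
F(-18) + (7 + 0)*(-7) = 5 + (7 + 0)*(-7) = 5 + 7*(-7) = 5 - 49 = -44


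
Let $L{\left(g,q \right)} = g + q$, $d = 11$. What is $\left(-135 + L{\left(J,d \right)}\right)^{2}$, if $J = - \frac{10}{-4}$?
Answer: $\frac{59049}{4} \approx 14762.0$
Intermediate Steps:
$J = \frac{5}{2}$ ($J = \left(-10\right) \left(- \frac{1}{4}\right) = \frac{5}{2} \approx 2.5$)
$\left(-135 + L{\left(J,d \right)}\right)^{2} = \left(-135 + \left(\frac{5}{2} + 11\right)\right)^{2} = \left(-135 + \frac{27}{2}\right)^{2} = \left(- \frac{243}{2}\right)^{2} = \frac{59049}{4}$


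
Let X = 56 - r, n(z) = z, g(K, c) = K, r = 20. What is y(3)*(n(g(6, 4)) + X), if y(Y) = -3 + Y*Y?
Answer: 252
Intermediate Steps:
X = 36 (X = 56 - 1*20 = 56 - 20 = 36)
y(Y) = -3 + Y²
y(3)*(n(g(6, 4)) + X) = (-3 + 3²)*(6 + 36) = (-3 + 9)*42 = 6*42 = 252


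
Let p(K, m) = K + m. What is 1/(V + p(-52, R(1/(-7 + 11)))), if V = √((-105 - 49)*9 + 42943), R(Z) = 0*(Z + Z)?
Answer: 52/38853 + √41557/38853 ≈ 0.0065852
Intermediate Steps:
R(Z) = 0 (R(Z) = 0*(2*Z) = 0)
V = √41557 (V = √(-154*9 + 42943) = √(-1386 + 42943) = √41557 ≈ 203.86)
1/(V + p(-52, R(1/(-7 + 11)))) = 1/(√41557 + (-52 + 0)) = 1/(√41557 - 52) = 1/(-52 + √41557)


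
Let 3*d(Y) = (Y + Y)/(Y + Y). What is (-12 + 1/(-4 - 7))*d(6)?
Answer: -133/33 ≈ -4.0303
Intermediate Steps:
d(Y) = ⅓ (d(Y) = ((Y + Y)/(Y + Y))/3 = ((2*Y)/((2*Y)))/3 = ((2*Y)*(1/(2*Y)))/3 = (⅓)*1 = ⅓)
(-12 + 1/(-4 - 7))*d(6) = (-12 + 1/(-4 - 7))*(⅓) = (-12 + 1/(-11))*(⅓) = (-12 - 1/11)*(⅓) = -133/11*⅓ = -133/33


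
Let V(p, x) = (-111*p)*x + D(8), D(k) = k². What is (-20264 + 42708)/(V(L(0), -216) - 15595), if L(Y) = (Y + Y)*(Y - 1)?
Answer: -724/501 ≈ -1.4451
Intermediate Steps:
L(Y) = 2*Y*(-1 + Y) (L(Y) = (2*Y)*(-1 + Y) = 2*Y*(-1 + Y))
V(p, x) = 64 - 111*p*x (V(p, x) = (-111*p)*x + 8² = -111*p*x + 64 = 64 - 111*p*x)
(-20264 + 42708)/(V(L(0), -216) - 15595) = (-20264 + 42708)/((64 - 111*2*0*(-1 + 0)*(-216)) - 15595) = 22444/((64 - 111*2*0*(-1)*(-216)) - 15595) = 22444/((64 - 111*0*(-216)) - 15595) = 22444/((64 + 0) - 15595) = 22444/(64 - 15595) = 22444/(-15531) = 22444*(-1/15531) = -724/501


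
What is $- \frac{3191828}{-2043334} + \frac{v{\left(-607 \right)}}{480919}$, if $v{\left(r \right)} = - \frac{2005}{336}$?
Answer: $\frac{257879754186241}{165089928182928} \approx 1.5621$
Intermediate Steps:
$v{\left(r \right)} = - \frac{2005}{336}$ ($v{\left(r \right)} = \left(-2005\right) \frac{1}{336} = - \frac{2005}{336}$)
$- \frac{3191828}{-2043334} + \frac{v{\left(-607 \right)}}{480919} = - \frac{3191828}{-2043334} - \frac{2005}{336 \cdot 480919} = \left(-3191828\right) \left(- \frac{1}{2043334}\right) - \frac{2005}{161588784} = \frac{1595914}{1021667} - \frac{2005}{161588784} = \frac{257879754186241}{165089928182928}$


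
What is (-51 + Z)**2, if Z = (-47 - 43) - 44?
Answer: 34225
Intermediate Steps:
Z = -134 (Z = -90 - 44 = -134)
(-51 + Z)**2 = (-51 - 134)**2 = (-185)**2 = 34225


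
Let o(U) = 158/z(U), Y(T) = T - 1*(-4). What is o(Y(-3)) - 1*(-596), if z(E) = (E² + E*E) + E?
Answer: 1946/3 ≈ 648.67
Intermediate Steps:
z(E) = E + 2*E² (z(E) = (E² + E²) + E = 2*E² + E = E + 2*E²)
Y(T) = 4 + T (Y(T) = T + 4 = 4 + T)
o(U) = 158/(U*(1 + 2*U)) (o(U) = 158/((U*(1 + 2*U))) = 158*(1/(U*(1 + 2*U))) = 158/(U*(1 + 2*U)))
o(Y(-3)) - 1*(-596) = 158/((4 - 3)*(1 + 2*(4 - 3))) - 1*(-596) = 158/(1*(1 + 2*1)) + 596 = 158*1/(1 + 2) + 596 = 158*1/3 + 596 = 158*1*(⅓) + 596 = 158/3 + 596 = 1946/3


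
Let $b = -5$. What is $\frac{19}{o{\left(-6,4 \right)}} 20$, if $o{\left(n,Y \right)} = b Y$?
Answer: $-19$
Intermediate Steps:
$o{\left(n,Y \right)} = - 5 Y$
$\frac{19}{o{\left(-6,4 \right)}} 20 = \frac{19}{\left(-5\right) 4} \cdot 20 = \frac{19}{-20} \cdot 20 = 19 \left(- \frac{1}{20}\right) 20 = \left(- \frac{19}{20}\right) 20 = -19$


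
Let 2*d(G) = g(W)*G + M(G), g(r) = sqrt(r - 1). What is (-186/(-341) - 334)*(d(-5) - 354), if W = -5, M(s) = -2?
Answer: 1302140/11 + 9170*I*sqrt(6)/11 ≈ 1.1838e+5 + 2042.0*I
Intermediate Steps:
g(r) = sqrt(-1 + r)
d(G) = -1 + I*G*sqrt(6)/2 (d(G) = (sqrt(-1 - 5)*G - 2)/2 = (sqrt(-6)*G - 2)/2 = ((I*sqrt(6))*G - 2)/2 = (I*G*sqrt(6) - 2)/2 = (-2 + I*G*sqrt(6))/2 = -1 + I*G*sqrt(6)/2)
(-186/(-341) - 334)*(d(-5) - 354) = (-186/(-341) - 334)*((-1 + (1/2)*I*(-5)*sqrt(6)) - 354) = (-186*(-1/341) - 334)*((-1 - 5*I*sqrt(6)/2) - 354) = (6/11 - 334)*(-355 - 5*I*sqrt(6)/2) = -3668*(-355 - 5*I*sqrt(6)/2)/11 = 1302140/11 + 9170*I*sqrt(6)/11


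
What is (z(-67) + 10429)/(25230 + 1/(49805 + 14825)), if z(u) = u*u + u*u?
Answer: 1254274410/1630614901 ≈ 0.76920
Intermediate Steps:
z(u) = 2*u² (z(u) = u² + u² = 2*u²)
(z(-67) + 10429)/(25230 + 1/(49805 + 14825)) = (2*(-67)² + 10429)/(25230 + 1/(49805 + 14825)) = (2*4489 + 10429)/(25230 + 1/64630) = (8978 + 10429)/(25230 + 1/64630) = 19407/(1630614901/64630) = 19407*(64630/1630614901) = 1254274410/1630614901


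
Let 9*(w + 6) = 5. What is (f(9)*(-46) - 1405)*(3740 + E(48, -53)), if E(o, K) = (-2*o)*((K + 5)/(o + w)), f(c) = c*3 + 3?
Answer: -4104789220/383 ≈ -1.0717e+7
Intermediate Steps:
w = -49/9 (w = -6 + (⅑)*5 = -6 + 5/9 = -49/9 ≈ -5.4444)
f(c) = 3 + 3*c (f(c) = 3*c + 3 = 3 + 3*c)
E(o, K) = -2*o*(5 + K)/(-49/9 + o) (E(o, K) = (-2*o)*((K + 5)/(o - 49/9)) = (-2*o)*((5 + K)/(-49/9 + o)) = -2*o*(5 + K)/(-49/9 + o))
(f(9)*(-46) - 1405)*(3740 + E(48, -53)) = ((3 + 3*9)*(-46) - 1405)*(3740 - 18*48*(5 - 53)/(-49 + 9*48)) = ((3 + 27)*(-46) - 1405)*(3740 - 18*48*(-48)/(-49 + 432)) = (30*(-46) - 1405)*(3740 - 18*48*(-48)/383) = (-1380 - 1405)*(3740 - 18*48*1/383*(-48)) = -2785*(3740 + 41472/383) = -2785*1473892/383 = -4104789220/383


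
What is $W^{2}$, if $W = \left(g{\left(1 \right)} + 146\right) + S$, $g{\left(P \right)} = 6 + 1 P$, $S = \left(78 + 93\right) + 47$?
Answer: $137641$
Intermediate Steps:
$S = 218$ ($S = 171 + 47 = 218$)
$g{\left(P \right)} = 6 + P$
$W = 371$ ($W = \left(\left(6 + 1\right) + 146\right) + 218 = \left(7 + 146\right) + 218 = 153 + 218 = 371$)
$W^{2} = 371^{2} = 137641$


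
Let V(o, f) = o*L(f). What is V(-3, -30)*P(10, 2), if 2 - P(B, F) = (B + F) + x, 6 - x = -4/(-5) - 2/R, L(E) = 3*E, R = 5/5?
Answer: -4644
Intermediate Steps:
R = 1 (R = 5*(1/5) = 1)
x = 36/5 (x = 6 - (-4/(-5) - 2/1) = 6 - (-4*(-1/5) - 2*1) = 6 - (4/5 - 2) = 6 - 1*(-6/5) = 6 + 6/5 = 36/5 ≈ 7.2000)
P(B, F) = -26/5 - B - F (P(B, F) = 2 - ((B + F) + 36/5) = 2 - (36/5 + B + F) = 2 + (-36/5 - B - F) = -26/5 - B - F)
V(o, f) = 3*f*o (V(o, f) = o*(3*f) = 3*f*o)
V(-3, -30)*P(10, 2) = (3*(-30)*(-3))*(-26/5 - 1*10 - 1*2) = 270*(-26/5 - 10 - 2) = 270*(-86/5) = -4644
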